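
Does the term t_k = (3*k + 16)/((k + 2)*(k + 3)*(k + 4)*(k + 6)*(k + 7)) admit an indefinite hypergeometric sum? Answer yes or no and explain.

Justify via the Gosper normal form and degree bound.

t_(k+1)/t_k = (k + 2)*(k + 6)*(3*k + 19)/((k + 5)*(k + 8)*(3*k + 16)).
Gosper form: A/B · C(k+1)/C(k) with A=k + 2, B=k + 8, C=k**2 + 31*k/3 + 80/3.
Solve (k + 2)·f(k+1) − (k + 7)·f(k) = k**2 + 31*k/3 + 80/3.
From deg A=1, deg B=1, deg C=2: d=5.
Solving with deg f ≤ 5: f(k) = k*(k + 4)*(k + 5)*(k**2 + 11*k + 36)/108.
R(k) = B(k−1)·f(k)/C(k) = k*(k + 4)*(k + 7)*(k**2 + 11*k + 36)/(36*(3*k + 16)); s_k = R·t_k = k*(k**2 + 11*k + 36)/(36*(k**3 + 11*k**2 + 36*k + 36)).
s_(k+1) − s_k = (3*k + 16)/(k**5 + 22*k**4 + 185*k**3 + 740*k**2 + 1404*k + 1008) = t_k.

Yes. s_k = k*(k**2 + 11*k + 36)/(36*(k**3 + 11*k**2 + 36*k + 36)).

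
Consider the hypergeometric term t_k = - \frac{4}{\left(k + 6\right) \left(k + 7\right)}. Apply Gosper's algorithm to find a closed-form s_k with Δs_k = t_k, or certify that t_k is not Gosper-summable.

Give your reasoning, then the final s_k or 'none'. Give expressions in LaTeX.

s_k = - \frac{2 k}{3 k + 18}

Step 1: r(k) = (k + 6)/(k + 8).
A = k + 6, B = k + 8, C = 1.
Solve (k + 6)·f(k+1) − (k + 7)·f(k) = 1.
d = 1 from the (1,1,0) case.
Solve for f: f(k) = k/6 (degree 1 ≤ 1).
Get s_k = R·t_k = -2*k/(3*k + 18) with R(k) = B(k−1)f(k)/C(k) = k*(k + 7)/6.
Δs = -4/(k**2 + 13*k + 42), as required.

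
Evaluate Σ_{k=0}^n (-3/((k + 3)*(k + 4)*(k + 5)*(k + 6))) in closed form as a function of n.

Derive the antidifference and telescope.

S(n) = (-n**3 - 15*n**2 - 74*n - 60)/(60*(n**3 + 15*n**2 + 74*n + 120))

The ratio is (k + 3)/(k + 7).
Factor: A=k + 3; B=k + 7; C=1.
Need (k + 3)·f(k+1) − (k + 6)·f(k) = 1.
Degrees (1,1,0) ⇒ d ≤ 3.
Solve for f: f(k) = k*(k**2 + 12*k + 47)/180 (degree 3 ≤ 3).
Certificate R = B(k−1)f/C = k*(k + 6)*(k**2 + 12*k + 47)/180 gives s_k = k*(-k**2 - 12*k - 47)/(60*(k + 3)*(k + 4)*(k + 5)).
Δs = -3/(k**4 + 18*k**3 + 119*k**2 + 342*k + 360), as required.
Σ_(k=0)^n t_k = s_(n+1) − s_(0) = ((-n**3 - 15*n**2 - 74*n - 60)/(60*(n**3 + 15*n**2 + 74*n + 120))) − (0), i.e. (-n**3 - 15*n**2 - 74*n - 60)/(60*(n**3 + 15*n**2 + 74*n + 120)).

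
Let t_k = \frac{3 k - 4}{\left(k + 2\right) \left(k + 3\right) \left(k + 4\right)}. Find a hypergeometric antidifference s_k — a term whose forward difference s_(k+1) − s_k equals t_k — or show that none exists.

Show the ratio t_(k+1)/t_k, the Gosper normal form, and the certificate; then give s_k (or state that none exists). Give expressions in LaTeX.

r(k) = (k + 2)*(3*k - 1)/((k + 5)*(3*k - 4)) after simplifying.
A = k + 2, B = k + 5, C = k - 4/3.
Key eq: (k + 2)·f(k+1) = (k + 4)·f(k) + (k - 4/3).
From deg A=1, deg B=1, deg C=1: d=2.
Match coefficients ⇒ f(k) = k*(k - 13)/18.
Get s_k = R·t_k = k*(k - 13)/(6*(k + 2)*(k + 3)) with R(k) = B(k−1)f(k)/C(k) = k*(k - 13)*(k + 4)/(6*(3*k - 4)).
Δs = (3*k - 4)/(k**3 + 9*k**2 + 26*k + 24), as required.

s_k = \frac{k \left(k - 13\right)}{6 \left(k + 2\right) \left(k + 3\right)}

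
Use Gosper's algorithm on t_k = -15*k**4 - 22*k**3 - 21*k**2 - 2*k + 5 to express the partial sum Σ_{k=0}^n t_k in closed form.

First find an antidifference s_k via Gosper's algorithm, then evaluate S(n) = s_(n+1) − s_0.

S(n) = -3*n**5 - 13*n**4 - 23*n**3 - 17*n**2 + n + 5

Step 1: r(k) = (15*k**4 + 82*k**3 + 177*k**2 + 170*k + 55)/(15*k**4 + 22*k**3 + 21*k**2 + 2*k - 5).
A = 1, B = 1, C = k**4 + 22*k**3/15 + 7*k**2/5 + 2*k/15 - 1/3.
Solve (1)·f(k+1) − (1)·f(k) = k**4 + 22*k**3/15 + 7*k**2/5 + 2*k/15 - 1/3.
d = 5 from the (0,0,4) case.
Solving with deg f ≤ 5: f(k) = k*(3*k**4 - 2*k**3 + k**2 - 4*k - 3)/15.
R(k) = B(k−1)·f(k)/C(k) = k*(3*k**4 - 2*k**3 + k**2 - 4*k - 3)/(15*k**4 + 22*k**3 + 21*k**2 + 2*k - 5); s_k = R·t_k = k*(-3*k**4 + 2*k**3 - k**2 + 4*k + 3).
Δs = -15*k**4 - 22*k**3 - 21*k**2 - 2*k + 5, as required.
Telescope: S(n) = s_(n+1) − s_(0) = -3*n**5 - 13*n**4 - 23*n**3 - 17*n**2 + n + 5 − (0) = -3*n**5 - 13*n**4 - 23*n**3 - 17*n**2 + n + 5.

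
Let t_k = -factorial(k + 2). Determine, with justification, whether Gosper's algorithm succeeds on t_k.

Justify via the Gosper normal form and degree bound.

The ratio is k + 3.
Normal form (A,B,C) = (k + 3, 1, 1).
Set up (k + 3)·f(k+1) − (1)·f(k) − (1) = 0.
d = -1 from the (1,0,0) case.
deg f ≤ -1 is impossible — no certificate.

No; the degree bound rules out any f.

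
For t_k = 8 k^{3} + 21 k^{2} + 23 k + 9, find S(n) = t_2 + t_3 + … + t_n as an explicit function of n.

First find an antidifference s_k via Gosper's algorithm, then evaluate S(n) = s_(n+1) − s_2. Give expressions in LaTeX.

S(n) = 2 n^{4} + 11 n^{3} + 24 n^{2} + 24 n - 61

The ratio is (8*k**3 + 45*k**2 + 89*k + 61)/(8*k**3 + 21*k**2 + 23*k + 9).
Take A(k)=1, B(k)=1, C(k)=k**3 + 21*k**2/8 + 23*k/8 + 9/8.
Need (1)·f(k+1) − (1)·f(k) = k**3 + 21*k**2/8 + 23*k/8 + 9/8.
Degrees (0,0,3) ⇒ d ≤ 4.
Coefficient equations give f(k) = k*(2*k + 1)*(k**2 + k + 1)/8.
R(k) = B(k−1)·f(k)/C(k) = k*(2*k + 1)*(k**2 + k + 1)/(8*k**3 + 21*k**2 + 23*k + 9); s_k = R·t_k = k*(2*k**3 + 3*k**2 + 3*k + 1).
s_(k+1) − s_k = 8*k**3 + 21*k**2 + 23*k + 9 = t_k.
s_(n+1) = 2*n**4 + 11*n**3 + 24*n**2 + 24*n + 9 and s_(2) = 70, so S(n) = 2*n**4 + 11*n**3 + 24*n**2 + 24*n - 61.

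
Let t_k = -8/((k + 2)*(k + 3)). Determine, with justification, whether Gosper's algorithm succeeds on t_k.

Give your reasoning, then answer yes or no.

Yes. s_k = -4*k/(k + 2).

Step 1: r(k) = (k + 2)/(k + 4).
So A=k + 2 and B=k + 4, with C=1.
f must satisfy (k + 2)·f(k+1) − (k + 3)·f(k) = 1.
Degrees (1,1,0) ⇒ d ≤ 1.
Solve for f: f(k) = k/2 (degree 1 ≤ 1).
R(k) = B(k−1)·f(k)/C(k) = k*(k + 3)/2; s_k = R·t_k = -4*k/(k + 2).
Verify: -8/(k**2 + 5*k + 6) matches t_k.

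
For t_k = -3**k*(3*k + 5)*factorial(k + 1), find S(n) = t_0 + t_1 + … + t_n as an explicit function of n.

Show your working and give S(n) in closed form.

r(k) = 3*(k + 2)*(3*k + 8)/(3*k + 5) after simplifying.
Normal form (A,B,C) = (3*k + 6, 1, k + 5/3).
Need (3*k + 6)·f(k+1) − (1)·f(k) = k + 5/3.
From deg A=1, deg B=0, deg C=1: d=0.
Solve for f: f(k) = 1/3 (degree 0 ≤ 0).
Get s_k = R·t_k = -3**k*factorial(k + 1) with R(k) = B(k−1)f(k)/C(k) = 1/(3*k + 5).
Verify: -3**k*(3*k + 5)*factorial(k + 1) matches t_k.
Evaluate: s_(n+1) = -3**(n + 1)*factorial(n + 2); subtract s_(0) = -1 ⇒ S(n) = -3*3**n*factorial(n + 2) + 1.

S(n) = -3*3**n*factorial(n + 2) + 1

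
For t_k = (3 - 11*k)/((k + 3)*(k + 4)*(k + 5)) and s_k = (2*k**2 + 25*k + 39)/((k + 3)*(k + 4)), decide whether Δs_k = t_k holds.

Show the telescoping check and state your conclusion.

s_(k+1) = (25*k + 2*(k + 1)**2 + 64)/((k + 4)*(k + 5))
s_(k+1) − s_k = (3 - 11*k)/(k**3 + 12*k**2 + 47*k + 60)
(s_(k+1) − s_k) − t_k = 0

Valid: the claim telescopes to t_k.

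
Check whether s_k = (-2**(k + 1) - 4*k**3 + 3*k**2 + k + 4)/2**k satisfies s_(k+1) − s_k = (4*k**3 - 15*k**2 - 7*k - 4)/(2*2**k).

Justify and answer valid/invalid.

s_(k+1) = (-4*2**k - 4*k**3 - 9*k**2 - 5*k + 4)/(2*2**k)
s_(k+1) − s_k = (4*k**3 - 15*k**2 - 7*k - 4)/(2*2**k)
(s_(k+1) − s_k) − t_k = 0

valid; difference matches t_k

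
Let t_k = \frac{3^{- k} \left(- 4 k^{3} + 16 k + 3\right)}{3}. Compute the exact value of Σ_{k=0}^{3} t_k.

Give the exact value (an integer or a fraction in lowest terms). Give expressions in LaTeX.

t_(k+1)/t_k = (16*k - 4*(k + 1)**3 + 19)/(3*(-4*k**3 + 16*k + 3)).
So A=1/3 and B=1, with C=k**3 - 4*k - 3/4.
Solve (1/3)·f(k+1) − (1)·f(k) = k**3 - 4*k - 3/4.
deg f ≤ 3 (via 0,0,3).
Solving with deg f ≤ 3: f(k) = -3*k*(k + 2)*(2*k - 1)/4.
R(k) = B(k−1)·f(k)/C(k) = -3*k*(k + 2)*(2*k - 1)/(4*k**3 - 16*k - 3); s_k = R·t_k = k*(2*k**2 + 3*k - 2)/3**k.
Check: Δs_k = (-4*k**3 + 16*k + 3)/(3*3**k). ✓
Sum = s_(4) − s_(0); s_(4) = 56/27, s_(0) = 0 ⇒ 56/27.

Σ = 56/27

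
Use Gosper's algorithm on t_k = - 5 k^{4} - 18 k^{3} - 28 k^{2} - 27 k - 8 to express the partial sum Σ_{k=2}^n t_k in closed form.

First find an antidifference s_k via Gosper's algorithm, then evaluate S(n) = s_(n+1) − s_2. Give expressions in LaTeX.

S(n) = - n^{5} - 7 n^{4} - 20 n^{3} - 32 n^{2} - 26 n + 86

r(k) = (5*k**4 + 38*k**3 + 112*k**2 + 157*k + 86)/(5*k**4 + 18*k**3 + 28*k**2 + 27*k + 8) after simplifying.
So A=1 and B=1, with C=k**4 + 18*k**3/5 + 28*k**2/5 + 27*k/5 + 8/5.
Need (1)·f(k+1) − (1)·f(k) = k**4 + 18*k**3/5 + 28*k**2/5 + 27*k/5 + 8/5.
From deg A=0, deg B=0, deg C=4: d=5.
Coefficient equations give f(k) = k*(k**4 + 2*k**3 + 2*k**2 + 4*k - 1)/5.
Then R = B(k−1)f/C = k*(k**4 + 2*k**3 + 2*k**2 + 4*k - 1)/(5*k**4 + 18*k**3 + 28*k**2 + 27*k + 8), so s_k = R(k)·t_k = k*(-k**4 - 2*k**3 - 2*k**2 - 4*k + 1).
Check: Δs_k = -5*k**4 - 18*k**3 - 28*k**2 - 27*k - 8. ✓
s_(n+1) = -n**5 - 7*n**4 - 20*n**3 - 32*n**2 - 26*n - 8 and s_(2) = -94, so S(n) = -n**5 - 7*n**4 - 20*n**3 - 32*n**2 - 26*n + 86.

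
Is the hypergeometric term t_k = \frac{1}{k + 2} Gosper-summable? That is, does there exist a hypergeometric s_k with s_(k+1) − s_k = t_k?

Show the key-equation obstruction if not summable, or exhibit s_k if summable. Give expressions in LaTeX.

No; the coefficient equations for f are inconsistent.

Compute t_(k+1)/t_k: get (k + 2)/(k + 3).
Gosper form: A/B · C(k+1)/C(k) with A=k + 2, B=k + 3, C=1.
Need (k + 2)·f(k+1) − (k + 2)·f(k) = 1.
deg f ≤ 0 (via 1,1,0).
Write f(k) = c0. Then LHS − RHS = -1, requiring -1 = 0: contradictory. No certificate.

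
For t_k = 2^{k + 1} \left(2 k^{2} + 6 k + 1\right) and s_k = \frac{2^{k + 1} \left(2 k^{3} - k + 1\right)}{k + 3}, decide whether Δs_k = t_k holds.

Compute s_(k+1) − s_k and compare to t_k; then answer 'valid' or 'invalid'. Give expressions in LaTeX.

Invalid: residual \frac{2^{k + 2} \left(- 2 k^{3} - 10 k^{2} - 21 k - 2\right)}{k^{2} + 7 k + 12} ≠ 0.

s_(k+1) = 2**(k + 2)*(-k + 2*(k + 1)**3)/(k + 4)
s_(k+1) − s_k = 2**(k + 1)*(2*k**4 + 16*k**3 + 47*k**2 + 37*k + 8)/(k**2 + 7*k + 12)
(s_(k+1) − s_k) − t_k = 2**(k + 2)*(-2*k**3 - 10*k**2 - 21*k - 2)/(k**2 + 7*k + 12)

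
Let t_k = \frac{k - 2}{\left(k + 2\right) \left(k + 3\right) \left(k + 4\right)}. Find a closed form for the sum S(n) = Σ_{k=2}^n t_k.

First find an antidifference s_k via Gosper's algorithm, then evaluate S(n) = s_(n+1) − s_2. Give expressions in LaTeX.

S(n) = \frac{n^{2} - 3 n + 2}{10 \left(n^{2} + 7 n + 12\right)}

r(k) = (k - 1)*(k + 2)/((k - 2)*(k + 5)) after simplifying.
A = k + 2, B = k + 5, C = k - 2.
Set up (k + 2)·f(k+1) − (k + 4)·f(k) − (k - 2) = 0.
Bound: deg f ≤ 2.
A polynomial solution: f(k) = -k.
Then R = B(k−1)f/C = -k*(k + 4)/(k - 2), so s_k = R(k)·t_k = -k/((k + 2)*(k + 3)).
Δs = (k - 2)/(k**3 + 9*k**2 + 26*k + 24), as required.
s_(n+1) = (-n - 1)/(n**2 + 7*n + 12) and s_(2) = -1/10, so S(n) = (n**2 - 3*n + 2)/(10*(n**2 + 7*n + 12)).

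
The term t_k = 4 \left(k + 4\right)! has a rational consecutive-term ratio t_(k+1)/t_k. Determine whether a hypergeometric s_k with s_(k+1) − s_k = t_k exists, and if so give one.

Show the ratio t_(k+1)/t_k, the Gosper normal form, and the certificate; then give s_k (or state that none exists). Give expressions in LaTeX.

not Gosper-summable; s_k does not exist

t_(k+1)/t_k = k + 5.
So A=k + 5 and B=1, with C=1.
Need (k + 5)·f(k+1) − (1)·f(k) = 1.
d = -1 from the (1,0,0) case.
Bound -1 < 0, so the key equation has no polynomial solution.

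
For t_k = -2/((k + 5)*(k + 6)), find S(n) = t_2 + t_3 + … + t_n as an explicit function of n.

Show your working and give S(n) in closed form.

S(n) = 2*(1 - n)/(7*(n + 6))

The ratio is (k + 5)/(k + 7).
Normal form (A,B,C) = (k + 5, k + 7, 1).
f must satisfy (k + 5)·f(k+1) − (k + 6)·f(k) = 1.
deg f ≤ 1 (via 1,1,0).
Match coefficients ⇒ f(k) = k/5.
Certificate R = B(k−1)f/C = k*(k + 6)/5 gives s_k = -2*k/(5*k + 25).
Δs = -2/(k**2 + 11*k + 30), as required.
Evaluate: s_(n+1) = 2*(-n - 1)/(5*(n + 6)); subtract s_(2) = -4/35 ⇒ S(n) = 2*(1 - n)/(7*(n + 6)).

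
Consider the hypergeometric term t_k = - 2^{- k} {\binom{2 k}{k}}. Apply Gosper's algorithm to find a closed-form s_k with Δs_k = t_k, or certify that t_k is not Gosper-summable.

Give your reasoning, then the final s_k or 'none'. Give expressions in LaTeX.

The ratio is (2*k + 1)/(k + 1).
Normal form (A,B,C) = (2*k + 1, k + 1, 1).
f must satisfy (2*k + 1)·f(k+1) − (k)·f(k) = 1.
d = -1 from the (1,1,0) case.
Negative degree bound (-1): no f exists, t_k not Gosper-summable.

none (Gosper's algorithm certifies no s_k)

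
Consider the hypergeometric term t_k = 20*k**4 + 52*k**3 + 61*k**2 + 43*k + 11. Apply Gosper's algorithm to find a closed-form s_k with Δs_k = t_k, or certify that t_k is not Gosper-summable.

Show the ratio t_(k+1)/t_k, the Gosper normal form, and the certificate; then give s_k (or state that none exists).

Step 1: r(k) = (20*k**4 + 132*k**3 + 337*k**2 + 401*k + 187)/(20*k**4 + 52*k**3 + 61*k**2 + 43*k + 11).
Take A(k)=1, B(k)=1, C(k)=k**4 + 13*k**3/5 + 61*k**2/20 + 43*k/20 + 11/20.
Need (1)·f(k+1) − (1)·f(k) = k**4 + 13*k**3/5 + 61*k**2/20 + 43*k/20 + 11/20.
Degrees (0,0,4) ⇒ d ≤ 5.
Solve for f: f(k) = k*(4*k**4 + 3*k**3 + k**2 + 4*k - 1)/20 (degree 5 ≤ 5).
Then R = B(k−1)f/C = k*(4*k**4 + 3*k**3 + k**2 + 4*k - 1)/(20*k**4 + 52*k**3 + 61*k**2 + 43*k + 11), so s_k = R(k)·t_k = k*(4*k**4 + 3*k**3 + k**2 + 4*k - 1).
Verify: 20*k**4 + 52*k**3 + 61*k**2 + 43*k + 11 matches t_k.

s_k = k*(4*k**4 + 3*k**3 + k**2 + 4*k - 1)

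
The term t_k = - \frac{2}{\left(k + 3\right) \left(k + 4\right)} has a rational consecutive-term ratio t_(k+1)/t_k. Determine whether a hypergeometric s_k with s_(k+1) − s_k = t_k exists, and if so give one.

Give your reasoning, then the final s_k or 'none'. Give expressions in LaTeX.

s_k = - \frac{2 k}{3 k + 9}

Ratio r(k) = (k + 3)/(k + 5).
Take A(k)=k + 3, B(k)=k + 5, C(k)=1.
Solve (k + 3)·f(k+1) − (k + 4)·f(k) = 1.
Degrees (1,1,0) ⇒ d ≤ 1.
Match coefficients ⇒ f(k) = k/3.
So s_k = (B(k−1)f/C)·t_k = (k*(k + 4)/3)·t_k = -2*k/(3*k + 9).
Check: Δs_k = -2/(k**2 + 7*k + 12). ✓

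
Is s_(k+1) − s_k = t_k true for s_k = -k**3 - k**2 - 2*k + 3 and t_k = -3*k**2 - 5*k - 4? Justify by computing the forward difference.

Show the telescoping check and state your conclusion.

Valid: the claim telescopes to t_k.

s_(k+1) = -2*k - (k + 1)**3 - (k + 1)**2 + 1
s_(k+1) − s_k = -3*k**2 - 5*k - 4
(s_(k+1) − s_k) − t_k = 0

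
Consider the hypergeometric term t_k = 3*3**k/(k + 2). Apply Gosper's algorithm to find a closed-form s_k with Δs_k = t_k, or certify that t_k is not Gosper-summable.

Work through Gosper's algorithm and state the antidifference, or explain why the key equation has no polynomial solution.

Step 1: r(k) = 3*(k + 2)/(k + 3).
Factor: A=3*k + 6; B=k + 3; C=1.
Solve (3*k + 6)·f(k+1) − (k + 2)·f(k) = 1.
From deg A=1, deg B=1, deg C=0: d=-1.
Negative degree bound (-1): no f exists, t_k not Gosper-summable.

no hypergeometric antidifference exists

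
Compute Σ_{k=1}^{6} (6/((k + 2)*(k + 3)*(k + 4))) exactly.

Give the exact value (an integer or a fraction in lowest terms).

Σ = 13/60

Ratio r(k) = (k + 2)/(k + 5).
So A=k + 2 and B=k + 5, with C=1.
Key eq: (k + 2)·f(k+1) = (k + 4)·f(k) + (1).
Degrees (1,1,0) ⇒ d ≤ 2.
Solve for f: f(k) = k*(k + 5)/12 (degree 2 ≤ 2).
Certificate R = B(k−1)f/C = k*(k + 4)*(k + 5)/12 gives s_k = k*(k + 5)/(2*(k + 2)*(k + 3)).
Δs = 6/(k**3 + 9*k**2 + 26*k + 24), as required.
Σ_(k=1)^(6) t_k = s_(7) − s_(1) = 7/15 − (1/4) = 13/60.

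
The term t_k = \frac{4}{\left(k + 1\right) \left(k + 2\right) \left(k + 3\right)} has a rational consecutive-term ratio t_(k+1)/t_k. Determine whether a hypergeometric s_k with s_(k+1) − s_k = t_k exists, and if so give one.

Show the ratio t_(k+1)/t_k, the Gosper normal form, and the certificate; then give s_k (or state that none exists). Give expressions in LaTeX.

Ratio r(k) = (k + 1)/(k + 4).
Take A(k)=k + 1, B(k)=k + 4, C(k)=1.
Key eq: (k + 1)·f(k+1) = (k + 3)·f(k) + (1).
Bound: deg f ≤ 2.
A polynomial solution: f(k) = k*(k + 3)/4.
Certificate R = B(k−1)f/C = k*(k + 3)**2/4 gives s_k = k*(k + 3)/((k + 1)*(k + 2)).
Check: Δs_k = 4/(k**3 + 6*k**2 + 11*k + 6). ✓

s_k = \frac{k \left(k + 3\right)}{\left(k + 1\right) \left(k + 2\right)}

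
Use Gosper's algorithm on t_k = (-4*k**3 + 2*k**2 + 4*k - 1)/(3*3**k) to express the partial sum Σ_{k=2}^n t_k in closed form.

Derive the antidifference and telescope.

S(n) = 3**(-n - 2)*(-34*3**n + 6*n**3 + 24*n**2 + 39*n + 33)

r(k) = (4*k**3 + 10*k**2 + 4*k - 1)/(3*(4*k**3 - 2*k**2 - 4*k + 1)) after simplifying.
Gosper form: A/B · C(k+1)/C(k) with A=1/3, B=1, C=k**3 - k**2/2 - k + 1/4.
f must satisfy (1/3)·f(k+1) − (1)·f(k) = k**3 - k**2/2 - k + 1/4.
d = 3 from the (0,0,3) case.
Coefficient equations give f(k) = -3*(2*k**3 + 2*k**2 + 3*k + 4)/4.
R(k) = B(k−1)·f(k)/C(k) = -3*(2*k**3 + 2*k**2 + 3*k + 4)/(4*k**3 - 2*k**2 - 4*k + 1); s_k = R·t_k = (2*k**3 + 2*k**2 + 3*k + 4)/3**k.
Verify: (-4*k**3 + 2*k**2 + 4*k - 1)/(3*3**k) matches t_k.
Σ_(k=2)^n t_k = s_(n+1) − s_(2) = (3**(-n - 1)*(2*n**3 + 8*n**2 + 13*n + 11)) − (34/9), i.e. 3**(-n - 2)*(-34*3**n + 6*n**3 + 24*n**2 + 39*n + 33).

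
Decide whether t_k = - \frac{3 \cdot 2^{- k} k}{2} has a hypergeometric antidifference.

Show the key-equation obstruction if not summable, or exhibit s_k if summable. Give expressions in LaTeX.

Ratio r(k) = (k + 1)/(2*k).
Gosper form: A/B · C(k+1)/C(k) with A=1/2, B=1, C=k.
f must satisfy (1/2)·f(k+1) − (1)·f(k) = k.
From deg A=0, deg B=0, deg C=1: d=1.
Coefficient equations give f(k) = -2*(k + 1).
So s_k = (B(k−1)f/C)·t_k = (-2*(k + 1)/k)·t_k = 3*(k + 1)/2**k.
s_(k+1) − s_k = -3*k/(2*2**k) = t_k.

Yes. s_k = 3 \cdot 2^{- k} \left(k + 1\right).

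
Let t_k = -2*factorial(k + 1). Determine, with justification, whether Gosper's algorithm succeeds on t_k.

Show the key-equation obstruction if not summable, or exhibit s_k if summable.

The ratio is k + 2.
Normal form (A,B,C) = (k + 2, 1, 1).
Need (k + 2)·f(k+1) − (1)·f(k) = 1.
deg f ≤ -1 (via 1,0,0).
d = -1 < 0 ⇒ no nonzero polynomial f; not summable.

No — negative degree bound, so no certificate f.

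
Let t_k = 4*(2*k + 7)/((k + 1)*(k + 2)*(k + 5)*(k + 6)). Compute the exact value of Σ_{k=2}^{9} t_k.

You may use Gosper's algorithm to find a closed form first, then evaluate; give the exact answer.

Σ = 64/385

The ratio is (k + 1)*(k + 5)*(2*k + 9)/((k + 3)*(k + 7)*(2*k + 7)).
So A=k + 1 and B=k + 7, with C=k**3 + 21*k**2/2 + 73*k/2 + 42.
Key eq: (k + 1)·f(k+1) = (k + 6)·f(k) + (k**3 + 21*k**2/2 + 73*k/2 + 42).
From deg A=1, deg B=1, deg C=3: d=5.
Solving with deg f ≤ 5: f(k) = k*(k + 2)*(k + 3)*(k + 4)*(k + 6)/10.
R(k) = B(k−1)·f(k)/C(k) = k*(k + 2)*(k + 6)**2/(5*(2*k + 7)); s_k = R·t_k = 4*k*(k + 6)/(5*(k**2 + 6*k + 5)).
Check: Δs_k = 4*(2*k + 7)/(k**4 + 14*k**3 + 65*k**2 + 112*k + 60). ✓
Telescoping: Σ = s_(10) − s_(2) = 128/165 − (64/105) = 64/385.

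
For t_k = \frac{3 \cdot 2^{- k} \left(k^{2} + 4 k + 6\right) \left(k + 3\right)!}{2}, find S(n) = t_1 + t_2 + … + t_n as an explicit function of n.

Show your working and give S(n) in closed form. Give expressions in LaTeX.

r(k) = (k + 4)*(4*k + (k + 1)**2 + 10)/(2*(k**2 + 4*k + 6)) after simplifying.
Normal form (A,B,C) = (k/2 + 2, 1, k**2 + 4*k + 6).
Key eq: (k/2 + 2)·f(k+1) = (1)·f(k) + (k**2 + 4*k + 6).
d = 1 from the (1,0,2) case.
Coefficient equations give f(k) = 2*(k + 1).
Certificate R = B(k−1)f/C = 2*(k + 1)/(k**2 + 4*k + 6) gives s_k = 3*(k + 1)*factorial(k + 3)/2**k.
Δs = 3*(k**2 + 4*k + 6)*factorial(k + 3)/(2*2**k), as required.
Telescope: S(n) = s_(n+1) − s_(1) = 3*2**(-n - 1)*(n + 2)*factorial(n + 4) − (72) = -72 + 3*n*factorial(n + 4)/(2*2**n) + 3*factorial(n + 4)/2**n.

S(n) = -72 + \frac{3 \cdot 2^{- n} n \left(n + 4\right)!}{2} + 3 \cdot 2^{- n} \left(n + 4\right)!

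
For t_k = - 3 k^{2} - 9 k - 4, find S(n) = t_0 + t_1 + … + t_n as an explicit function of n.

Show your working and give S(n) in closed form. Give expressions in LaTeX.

S(n) = - n^{3} - 6 n^{2} - 9 n - 4

t_(k+1)/t_k = (3*k**2 + 15*k + 16)/(3*k**2 + 9*k + 4).
Normal form (A,B,C) = (1, 1, k**2 + 3*k + 4/3).
Need (1)·f(k+1) − (1)·f(k) = k**2 + 3*k + 4/3.
Bound: deg f ≤ 3.
Solve for f: f(k) = k**2*(k + 3)/3 (degree 3 ≤ 3).
R(k) = B(k−1)·f(k)/C(k) = k**2*(k + 3)/(3*k**2 + 9*k + 4); s_k = R·t_k = k**2*(-k - 3).
Verify: -3*k**2 - 9*k - 4 matches t_k.
Evaluate: s_(n+1) = -n**3 - 6*n**2 - 9*n - 4; subtract s_(0) = 0 ⇒ S(n) = -n**3 - 6*n**2 - 9*n - 4.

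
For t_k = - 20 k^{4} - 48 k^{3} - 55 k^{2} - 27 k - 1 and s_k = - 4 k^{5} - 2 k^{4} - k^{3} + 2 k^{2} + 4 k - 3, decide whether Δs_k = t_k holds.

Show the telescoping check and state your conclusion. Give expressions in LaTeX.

s_(k+1) = -4*k**5 - 22*k**4 - 49*k**3 - 53*k**2 - 23*k - 4
s_(k+1) − s_k = -20*k**4 - 48*k**3 - 55*k**2 - 27*k - 1
(s_(k+1) − s_k) − t_k = 0

valid; difference matches t_k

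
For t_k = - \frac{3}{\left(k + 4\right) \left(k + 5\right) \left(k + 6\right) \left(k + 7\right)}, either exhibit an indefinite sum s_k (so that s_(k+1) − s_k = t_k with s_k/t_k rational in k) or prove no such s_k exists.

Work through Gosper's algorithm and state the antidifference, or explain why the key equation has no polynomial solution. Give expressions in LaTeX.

s_k = \frac{k \left(- k^{2} - 15 k - 74\right)}{120 \left(k + 4\right) \left(k + 5\right) \left(k + 6\right)}

t_(k+1)/t_k = (k + 4)/(k + 8).
A = k + 4, B = k + 8, C = 1.
f must satisfy (k + 4)·f(k+1) − (k + 7)·f(k) = 1.
deg f ≤ 3 (via 1,1,0).
Solve for f: f(k) = k*(k**2 + 15*k + 74)/360 (degree 3 ≤ 3).
So s_k = (B(k−1)f/C)·t_k = (k*(k + 7)*(k**2 + 15*k + 74)/360)·t_k = k*(-k**2 - 15*k - 74)/(120*(k + 4)*(k + 5)*(k + 6)).
Check: Δs_k = -3/(k**4 + 22*k**3 + 179*k**2 + 638*k + 840). ✓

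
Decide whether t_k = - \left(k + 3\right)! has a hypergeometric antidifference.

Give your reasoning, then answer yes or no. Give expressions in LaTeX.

No — t_k has no hypergeometric antidifference.

The ratio is k + 4.
Factor: A=k + 4; B=1; C=1.
f must satisfy (k + 4)·f(k+1) − (1)·f(k) = 1.
Degrees (1,0,0) ⇒ d ≤ -1.
Bound -1 < 0, so the key equation has no polynomial solution.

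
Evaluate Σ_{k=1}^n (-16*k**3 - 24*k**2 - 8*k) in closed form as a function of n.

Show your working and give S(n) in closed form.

S(n) = 4*n*(-n**3 - 4*n**2 - 5*n - 2)

Ratio r(k) = (2*k**2 + 7*k + 6)/(k*(2*k + 1)).
A = 1, B = 1, C = k**3 + 3*k**2/2 + k/2.
Solve (1)·f(k+1) − (1)·f(k) = k**3 + 3*k**2/2 + k/2.
Bound: deg f ≤ 4.
A polynomial solution: f(k) = k**2*(k - 1)*(k + 1)/4.
Certificate R = B(k−1)f/C = k*(k - 1)/(2*(2*k + 1)) gives s_k = 4*k**2*(1 - k**2).
Δs = 8*k*(-2*k**2 - 3*k - 1), as required.
Evaluate: s_(n+1) = 4*n*(-n**3 - 4*n**2 - 5*n - 2); subtract s_(1) = 0 ⇒ S(n) = 4*n*(-n**3 - 4*n**2 - 5*n - 2).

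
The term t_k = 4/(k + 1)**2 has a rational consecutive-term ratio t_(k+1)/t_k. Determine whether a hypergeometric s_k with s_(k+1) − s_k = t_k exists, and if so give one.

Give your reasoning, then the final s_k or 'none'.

t_(k+1)/t_k = (k + 1)**2/(k + 2)**2.
Gosper form: A/B · C(k+1)/C(k) with A=k**2 + 2*k + 1, B=k**2 + 4*k + 4, C=1.
Key eq: (k**2 + 2*k + 1)·f(k+1) = (k**2 + 2*k + 1)·f(k) + (1).
deg f ≤ 0 (via 2,2,0).
Put f(k) = c0: A·f(k+1) − B(k−1)·f(k) − C = -1; need -1 = 0 — inconsistent ⇒ no f, not summable.

no hypergeometric antidifference exists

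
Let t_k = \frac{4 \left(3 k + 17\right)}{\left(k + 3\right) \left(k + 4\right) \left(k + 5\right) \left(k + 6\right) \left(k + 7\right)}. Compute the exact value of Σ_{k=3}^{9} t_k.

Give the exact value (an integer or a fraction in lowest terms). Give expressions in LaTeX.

Σ = 181/19656

Step 1: r(k) = (k + 3)*(3*k + 20)/((k + 8)*(3*k + 17)).
Take A(k)=k + 3, B(k)=k + 8, C(k)=k + 17/3.
Key eq: (k + 3)·f(k+1) = (k + 7)·f(k) + (k + 17/3).
deg f ≤ 4 (via 1,1,1).
Match coefficients ⇒ f(k) = k*(k + 5)*(k**2 + 13*k + 54)/216.
Get s_k = R·t_k = k*(k**2 + 13*k + 54)/(18*(k**3 + 13*k**2 + 54*k + 72)) with R(k) = B(k−1)f(k)/C(k) = k*(k + 5)*(k + 7)*(k**2 + 13*k + 54)/(72*(3*k + 17)).
Check: Δs_k = 4*(3*k + 17)/(k**5 + 25*k**4 + 245*k**3 + 1175*k**2 + 2754*k + 2520). ✓
Telescoping: Σ = s_(10) − s_(3) = 355/6552 − (17/378) = 181/19656.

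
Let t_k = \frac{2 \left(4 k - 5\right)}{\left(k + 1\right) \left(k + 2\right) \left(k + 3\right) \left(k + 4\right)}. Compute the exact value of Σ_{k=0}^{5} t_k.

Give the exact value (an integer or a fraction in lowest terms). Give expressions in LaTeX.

Σ = -95/252

The ratio is (k + 1)*(4*k - 1)/((k + 5)*(4*k - 5)).
So A=k + 1 and B=k + 5, with C=k - 5/4.
f must satisfy (k + 1)·f(k+1) − (k + 4)·f(k) = k - 5/4.
deg f ≤ 3 (via 1,1,1).
Match coefficients ⇒ f(k) = -k*(k**2 + 6*k + 23)/24.
So s_k = (B(k−1)f/C)·t_k = (-k*(k + 4)*(k**2 + 6*k + 23)/(6*(4*k - 5)))·t_k = k*(-k**2 - 6*k - 23)/(3*(k + 1)*(k + 2)*(k + 3)).
Verify: 2*(4*k - 5)/(k**4 + 10*k**3 + 35*k**2 + 50*k + 24) matches t_k.
Σ_(k=0)^(5) t_k = s_(6) − s_(0) = -95/252 − (0) = -95/252.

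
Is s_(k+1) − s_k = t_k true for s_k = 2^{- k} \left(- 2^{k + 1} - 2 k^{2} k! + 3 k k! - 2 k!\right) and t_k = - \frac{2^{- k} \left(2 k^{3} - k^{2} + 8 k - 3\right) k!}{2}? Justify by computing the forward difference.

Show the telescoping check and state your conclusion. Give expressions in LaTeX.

valid; difference matches t_k

s_(k+1) = -(4*2**k + 2*k**3*factorial(k) + 3*k**2*factorial(k) + 2*k*factorial(k) + factorial(k))/(2*2**k)
s_(k+1) − s_k = -(2*k**3 - k**2 + 8*k - 3)*factorial(k)/(2*2**k)
(s_(k+1) − s_k) − t_k = 0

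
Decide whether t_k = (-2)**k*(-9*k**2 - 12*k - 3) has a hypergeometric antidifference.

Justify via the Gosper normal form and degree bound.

Step 1: r(k) = 2*(-3*k**2 - 10*k - 8)/(3*k**2 + 4*k + 1).
Normal form (A,B,C) = (-2, 1, k**2 + 4*k/3 + 1/3).
Key eq: (-2)·f(k+1) = (1)·f(k) + (k**2 + 4*k/3 + 1/3).
deg f ≤ 2 (via 0,0,2).
Match coefficients ⇒ f(k) = -(3*k**2 - 1)/9.
R(k) = B(k−1)·f(k)/C(k) = -(3*k**2 - 1)/(3*(k + 1)*(3*k + 1)); s_k = R·t_k = (-2)**k*(3*k**2 - 1).
Check: Δs_k = 3*(-2)**k*(-k**2 - 2*(k + 1)**2 + 1). ✓

Yes. s_k = (-2)**k*(3*k**2 - 1).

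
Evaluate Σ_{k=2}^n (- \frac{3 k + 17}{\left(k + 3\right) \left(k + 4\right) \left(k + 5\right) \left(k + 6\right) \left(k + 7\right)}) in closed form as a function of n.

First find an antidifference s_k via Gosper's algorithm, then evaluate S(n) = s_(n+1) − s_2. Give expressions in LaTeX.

S(n) = \frac{- n^{3} - 16 n^{2} - 83 n + 100}{240 \left(n^{3} + 16 n^{2} + 83 n + 140\right)}

The ratio is (k + 3)*(3*k + 20)/((k + 8)*(3*k + 17)).
A = k + 3, B = k + 8, C = k + 17/3.
Solve (k + 3)·f(k+1) − (k + 7)·f(k) = k + 17/3.
deg f ≤ 4 (via 1,1,1).
Solve for f: f(k) = k*(k + 5)*(k**2 + 13*k + 54)/216 (degree 4 ≤ 4).
Get s_k = R·t_k = k*(-k**2 - 13*k - 54)/(72*(k**3 + 13*k**2 + 54*k + 72)) with R(k) = B(k−1)f(k)/C(k) = k*(k + 5)*(k + 7)*(k**2 + 13*k + 54)/(72*(3*k + 17)).
s_(k+1) − s_k = (-3*k - 17)/(k**5 + 25*k**4 + 245*k**3 + 1175*k**2 + 2754*k + 2520) = t_k.
s_(n+1) = (-n**3 - 16*n**2 - 83*n - 68)/(72*(n**3 + 16*n**2 + 83*n + 140)) and s_(2) = -7/720, so S(n) = (-n**3 - 16*n**2 - 83*n + 100)/(240*(n**3 + 16*n**2 + 83*n + 140)).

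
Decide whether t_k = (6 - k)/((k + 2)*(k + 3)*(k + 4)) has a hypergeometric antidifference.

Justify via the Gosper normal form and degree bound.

r(k) = (k - 5)*(k + 2)/((k - 6)*(k + 5)) after simplifying.
A = k + 2, B = k + 5, C = k - 6.
Need (k + 2)·f(k+1) − (k + 4)·f(k) = k - 6.
Bound: deg f ≤ 2.
A polynomial solution: f(k) = -k*(k + 8)/3.
Certificate R = B(k−1)f/C = -k*(k + 4)*(k + 8)/(3*(k - 6)) gives s_k = k*(k + 8)/(3*(k + 2)*(k + 3)).
Δs = (6 - k)/(k**3 + 9*k**2 + 26*k + 24), as required.

Yes. s_k = k*(k + 8)/(3*(k + 2)*(k + 3)).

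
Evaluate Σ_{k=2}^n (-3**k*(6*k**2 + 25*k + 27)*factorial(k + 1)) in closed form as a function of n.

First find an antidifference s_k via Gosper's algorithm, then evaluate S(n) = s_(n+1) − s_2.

Ratio r(k) = 3*(6*k**3 + 49*k**2 + 132*k + 116)/(6*k**2 + 25*k + 27).
A = 3*k + 6, B = 1, C = k**2 + 25*k/6 + 9/2.
Solve (3*k + 6)·f(k+1) − (1)·f(k) = k**2 + 25*k/6 + 9/2.
Bound: deg f ≤ 1.
Coefficient equations give f(k) = (2*k + 3)/6.
Certificate R = B(k−1)f/C = (2*k + 3)/(6*k**2 + 25*k + 27) gives s_k = -3**k*(2*k + 3)*factorial(k + 1).
Δs = -3**k*(6*k**2 + 25*k + 27)*factorial(k + 1), as required.
Σ_(k=2)^n t_k = s_(n+1) − s_(2) = (-3**(n + 1)*(2*n + 5)*factorial(n + 2)) − (-378), i.e. -6*3**n*n*factorial(n + 2) - 15*3**n*factorial(n + 2) + 378.

S(n) = -6*3**n*n*factorial(n + 2) - 15*3**n*factorial(n + 2) + 378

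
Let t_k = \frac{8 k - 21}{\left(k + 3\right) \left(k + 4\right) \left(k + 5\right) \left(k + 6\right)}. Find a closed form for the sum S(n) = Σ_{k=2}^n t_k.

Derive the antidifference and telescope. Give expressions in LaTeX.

Compute t_(k+1)/t_k: get (k + 3)*(8*k - 13)/((k + 7)*(8*k - 21)).
Factor: A=k + 3; B=k + 7; C=k - 21/8.
Need (k + 3)·f(k+1) − (k + 6)·f(k) = k - 21/8.
From deg A=1, deg B=1, deg C=1: d=3.
A polynomial solution: f(k) = -k*(k**2 + 12*k + 127)/160.
So s_k = (B(k−1)f/C)·t_k = (-k*(k + 6)*(k**2 + 12*k + 127)/(20*(8*k - 21)))·t_k = k*(-k**2 - 12*k - 127)/(20*(k + 3)*(k + 4)*(k + 5)).
s_(k+1) − s_k = (8*k - 21)/(k**4 + 18*k**3 + 119*k**2 + 342*k + 360) = t_k.
Telescope: S(n) = s_(n+1) − s_(2) = (-n**3 - 15*n**2 - 154*n - 140)/(20*(n**3 + 15*n**2 + 74*n + 120)) − (-31/420) = (n**3 + 15*n**2 - 94*n + 78)/(42*(n**3 + 15*n**2 + 74*n + 120)).

S(n) = \frac{n^{3} + 15 n^{2} - 94 n + 78}{42 \left(n^{3} + 15 n^{2} + 74 n + 120\right)}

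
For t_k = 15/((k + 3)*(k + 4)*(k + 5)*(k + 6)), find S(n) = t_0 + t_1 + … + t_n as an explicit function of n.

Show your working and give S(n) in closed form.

S(n) = (n**3 + 15*n**2 + 74*n + 60)/(12*(n**3 + 15*n**2 + 74*n + 120))

Compute t_(k+1)/t_k: get (k + 3)/(k + 7).
Factor: A=k + 3; B=k + 7; C=1.
Need (k + 3)·f(k+1) − (k + 6)·f(k) = 1.
Degrees (1,1,0) ⇒ d ≤ 3.
A polynomial solution: f(k) = k*(k**2 + 12*k + 47)/180.
Then R = B(k−1)f/C = k*(k + 6)*(k**2 + 12*k + 47)/180, so s_k = R(k)·t_k = k*(k**2 + 12*k + 47)/(12*(k + 3)*(k + 4)*(k + 5)).
Check: Δs_k = 15/(k**4 + 18*k**3 + 119*k**2 + 342*k + 360). ✓
Evaluate: s_(n+1) = (n**3 + 15*n**2 + 74*n + 60)/(12*(n**3 + 15*n**2 + 74*n + 120)); subtract s_(0) = 0 ⇒ S(n) = (n**3 + 15*n**2 + 74*n + 60)/(12*(n**3 + 15*n**2 + 74*n + 120)).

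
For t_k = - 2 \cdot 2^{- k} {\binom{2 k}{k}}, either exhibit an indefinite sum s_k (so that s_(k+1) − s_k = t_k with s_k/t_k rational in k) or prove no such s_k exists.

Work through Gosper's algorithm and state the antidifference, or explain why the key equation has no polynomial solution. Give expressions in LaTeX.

Compute t_(k+1)/t_k: get (2*k + 1)/(k + 1).
Gosper form: A/B · C(k+1)/C(k) with A=2*k + 1, B=k + 1, C=1.
f must satisfy (2*k + 1)·f(k+1) − (k)·f(k) = 1.
d = -1 from the (1,1,0) case.
Bound -1 < 0, so the key equation has no polynomial solution.

no hypergeometric antidifference exists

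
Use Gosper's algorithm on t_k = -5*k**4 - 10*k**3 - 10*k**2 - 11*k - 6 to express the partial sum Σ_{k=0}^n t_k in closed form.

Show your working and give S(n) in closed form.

r(k) = (5*k**4 + 30*k**3 + 70*k**2 + 81*k + 42)/(5*k**4 + 10*k**3 + 10*k**2 + 11*k + 6) after simplifying.
Take A(k)=1, B(k)=1, C(k)=k**4 + 2*k**3 + 2*k**2 + 11*k/5 + 6/5.
Need (1)·f(k+1) − (1)·f(k) = k**4 + 2*k**3 + 2*k**2 + 11*k/5 + 6/5.
From deg A=0, deg B=0, deg C=4: d=5.
Match coefficients ⇒ f(k) = k*(k + 1)*(k**3 - k**2 + k + 2)/5.
R(k) = B(k−1)·f(k)/C(k) = k*(k**3 - k**2 + k + 2)/(5*k**3 + 5*k**2 + 5*k + 6); s_k = R·t_k = k*(-k**4 - 3*k - 2).
s_(k+1) − s_k = -5*k**4 - 10*k**3 - 10*k**2 - 11*k - 6 = t_k.
Evaluate: s_(n+1) = -n**5 - 5*n**4 - 10*n**3 - 13*n**2 - 13*n - 6; subtract s_(0) = 0 ⇒ S(n) = -n**5 - 5*n**4 - 10*n**3 - 13*n**2 - 13*n - 6.

S(n) = -n**5 - 5*n**4 - 10*n**3 - 13*n**2 - 13*n - 6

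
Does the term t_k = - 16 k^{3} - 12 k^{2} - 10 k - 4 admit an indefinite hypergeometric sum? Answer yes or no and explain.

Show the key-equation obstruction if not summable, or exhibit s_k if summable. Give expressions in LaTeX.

Yes. s_k = k \left(- 4 k^{3} + 4 k^{2} - 3 k - 1\right).

Ratio r(k) = (8*k**3 + 30*k**2 + 41*k + 21)/(8*k**3 + 6*k**2 + 5*k + 2).
Gosper form: A/B · C(k+1)/C(k) with A=1, B=1, C=k**3 + 3*k**2/4 + 5*k/8 + 1/4.
f must satisfy (1)·f(k+1) − (1)·f(k) = k**3 + 3*k**2/4 + 5*k/8 + 1/4.
deg f ≤ 4 (via 0,0,3).
Coefficient equations give f(k) = k*(4*k**3 - 4*k**2 + 3*k + 1)/16.
R(k) = B(k−1)·f(k)/C(k) = k*(4*k**3 - 4*k**2 + 3*k + 1)/(2*(2*k + 1)*(4*k**2 + k + 2)); s_k = R·t_k = k*(-4*k**3 + 4*k**2 - 3*k - 1).
Check: Δs_k = -16*k**3 - 12*k**2 - 10*k - 4. ✓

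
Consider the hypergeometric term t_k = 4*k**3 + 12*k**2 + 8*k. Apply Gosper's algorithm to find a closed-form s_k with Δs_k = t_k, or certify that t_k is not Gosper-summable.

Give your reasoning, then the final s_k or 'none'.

r(k) = (k + 3)/k after simplifying.
Take A(k)=1, B(k)=1, C(k)=k**3 + 3*k**2 + 2*k.
Need (1)·f(k+1) − (1)·f(k) = k**3 + 3*k**2 + 2*k.
Bound: deg f ≤ 4.
Solve for f: f(k) = k*(k - 1)*(k + 1)*(k + 2)/4 (degree 4 ≤ 4).
So s_k = (B(k−1)f/C)·t_k = ((k - 1)/4)·t_k = k*(k**3 + 2*k**2 - k - 2).
Check: Δs_k = 4*k*(k**2 + 3*k + 2). ✓

s_k = k*(k**3 + 2*k**2 - k - 2)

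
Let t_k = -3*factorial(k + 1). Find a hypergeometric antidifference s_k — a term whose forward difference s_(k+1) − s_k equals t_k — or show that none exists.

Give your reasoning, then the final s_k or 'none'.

no hypergeometric antidifference exists

t_(k+1)/t_k = k + 2.
A = k + 2, B = 1, C = 1.
Solve (k + 2)·f(k+1) − (1)·f(k) = 1.
Degrees (1,0,0) ⇒ d ≤ -1.
Negative degree bound (-1): no f exists, t_k not Gosper-summable.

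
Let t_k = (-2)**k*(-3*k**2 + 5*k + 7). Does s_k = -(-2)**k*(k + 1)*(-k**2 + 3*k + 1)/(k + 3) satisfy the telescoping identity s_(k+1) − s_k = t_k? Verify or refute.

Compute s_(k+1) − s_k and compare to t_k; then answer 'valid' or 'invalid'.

Invalid: residual (-2)**(k + 1)*(-3*k**3 - 5*k**2 + 25*k + 22)/(k**2 + 7*k + 12) ≠ 0.

s_(k+1) = (-2)**(k + 1)*(k**3 + k**2 - 5*k - 6)/(k + 4)
s_(k+1) − s_k = (-2)**k*(-3*k**4 - 10*k**3 + 16*k**2 + 59*k + 40)/(k**2 + 7*k + 12)
(s_(k+1) − s_k) − t_k = (-2)**(k + 1)*(-3*k**3 - 5*k**2 + 25*k + 22)/(k**2 + 7*k + 12)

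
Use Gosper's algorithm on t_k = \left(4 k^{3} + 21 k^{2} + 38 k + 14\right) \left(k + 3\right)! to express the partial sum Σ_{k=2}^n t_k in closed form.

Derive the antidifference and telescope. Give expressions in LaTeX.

t_(k+1)/t_k = (4*k**4 + 49*k**3 + 224*k**2 + 445*k + 308)/(4*k**3 + 21*k**2 + 38*k + 14).
Factor: A=k + 4; B=1; C=k**3 + 21*k**2/4 + 19*k/2 + 7/2.
Need (k + 4)·f(k+1) − (1)·f(k) = k**3 + 21*k**2/4 + 19*k/2 + 7/2.
d = 2 from the (1,0,3) case.
Coefficient equations give f(k) = (4*k**2 + k - 2)/4.
R(k) = B(k−1)·f(k)/C(k) = (4*k**2 + k - 2)/(4*k**3 + 21*k**2 + 38*k + 14); s_k = R·t_k = (4*k**2 + k - 2)*factorial(k + 3).
Verify: (4*k**3 + 21*k**2 + 38*k + 14)*factorial(k + 3) matches t_k.
Telescope: S(n) = s_(n+1) − s_(2) = (4*n**2 + 9*n + 3)*factorial(n + 4) − (1920) = 4*n**2*factorial(n + 4) + 9*n*factorial(n + 4) + 3*factorial(n + 4) - 1920.

S(n) = 4 n^{2} \left(n + 4\right)! + 9 n \left(n + 4\right)! + 3 \left(n + 4\right)! - 1920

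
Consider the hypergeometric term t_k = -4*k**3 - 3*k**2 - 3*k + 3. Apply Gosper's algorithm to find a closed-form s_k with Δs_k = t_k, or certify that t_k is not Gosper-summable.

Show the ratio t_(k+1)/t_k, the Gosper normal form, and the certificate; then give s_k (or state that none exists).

r(k) = (4*k**3 + 15*k**2 + 21*k + 7)/(4*k**3 + 3*k**2 + 3*k - 3) after simplifying.
Gosper form: A/B · C(k+1)/C(k) with A=1, B=1, C=k**3 + 3*k**2/4 + 3*k/4 - 3/4.
Need (1)·f(k+1) − (1)·f(k) = k**3 + 3*k**2/4 + 3*k/4 - 3/4.
From deg A=0, deg B=0, deg C=3: d=4.
Solve for f: f(k) = k*(k**3 - k**2 + k - 4)/4 (degree 4 ≤ 4).
Get s_k = R·t_k = k*(-k**3 + k**2 - k + 4) with R(k) = B(k−1)f(k)/C(k) = k*(k**3 - k**2 + k - 4)/(4*k**3 + 3*k**2 + 3*k - 3).
s_(k+1) − s_k = -4*k**3 - 3*k**2 - 3*k + 3 = t_k.

s_k = k*(-k**3 + k**2 - k + 4)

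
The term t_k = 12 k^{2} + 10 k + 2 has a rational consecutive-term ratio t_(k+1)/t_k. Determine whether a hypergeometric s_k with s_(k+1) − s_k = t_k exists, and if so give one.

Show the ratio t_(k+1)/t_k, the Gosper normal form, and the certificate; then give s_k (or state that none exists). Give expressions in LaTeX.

s_k = k \left(4 k^{2} - k - 1\right)

t_(k+1)/t_k = (6*k**2 + 17*k + 12)/(6*k**2 + 5*k + 1).
So A=1 and B=1, with C=k**2 + 5*k/6 + 1/6.
Need (1)·f(k+1) − (1)·f(k) = k**2 + 5*k/6 + 1/6.
d = 3 from the (0,0,2) case.
Solving with deg f ≤ 3: f(k) = k*(4*k**2 - k - 1)/12.
Then R = B(k−1)f/C = k*(4*k**2 - k - 1)/(2*(2*k + 1)*(3*k + 1)), so s_k = R(k)·t_k = k*(4*k**2 - k - 1).
Check: Δs_k = 12*k**2 + 10*k + 2. ✓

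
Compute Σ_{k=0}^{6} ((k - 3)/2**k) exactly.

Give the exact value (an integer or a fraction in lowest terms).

Σ = -261/64

r(k) = (k - 2)/(2*(k - 3)) after simplifying.
Gosper form: A/B · C(k+1)/C(k) with A=1/2, B=1, C=k - 3.
Set up (1/2)·f(k+1) − (1)·f(k) − (k - 3) = 0.
deg f ≤ 1 (via 0,0,1).
Coefficient equations give f(k) = -2*(k - 2).
R(k) = B(k−1)·f(k)/C(k) = -2*(k - 2)/(k - 3); s_k = R·t_k = 2**(1 - k)*(2 - k).
s_(k+1) − s_k = (k - 3)/2**k = t_k.
Sum = s_(7) − s_(0); s_(7) = -5/64, s_(0) = 4 ⇒ -261/64.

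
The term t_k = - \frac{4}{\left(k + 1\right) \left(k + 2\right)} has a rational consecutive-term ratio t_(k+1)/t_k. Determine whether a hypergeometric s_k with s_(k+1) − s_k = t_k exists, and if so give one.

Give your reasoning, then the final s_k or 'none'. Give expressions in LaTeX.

r(k) = (k + 1)/(k + 3) after simplifying.
Normal form (A,B,C) = (k + 1, k + 3, 1).
f must satisfy (k + 1)·f(k+1) − (k + 2)·f(k) = 1.
Degrees (1,1,0) ⇒ d ≤ 1.
Coefficient equations give f(k) = k.
Certificate R = B(k−1)f/C = k*(k + 2) gives s_k = -4*k/(k + 1).
Check: Δs_k = -4/(k**2 + 3*k + 2). ✓

s_k = - \frac{4 k}{k + 1}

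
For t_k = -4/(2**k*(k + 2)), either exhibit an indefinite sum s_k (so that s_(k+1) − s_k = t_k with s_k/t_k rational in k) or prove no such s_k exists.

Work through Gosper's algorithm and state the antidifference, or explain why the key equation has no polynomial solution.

Compute t_(k+1)/t_k: get (k + 2)/(2*(k + 3)).
Normal form (A,B,C) = (k/2 + 1, k + 3, 1).
Solve (k/2 + 1)·f(k+1) − (k + 2)·f(k) = 1.
d = -1 from the (1,1,0) case.
Negative degree bound (-1): no f exists, t_k not Gosper-summable.

none — t_k is not Gosper-summable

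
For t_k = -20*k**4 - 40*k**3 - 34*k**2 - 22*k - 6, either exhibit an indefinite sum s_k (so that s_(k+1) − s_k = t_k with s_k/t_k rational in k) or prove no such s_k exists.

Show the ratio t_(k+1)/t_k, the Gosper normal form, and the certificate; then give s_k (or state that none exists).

t_(k+1)/t_k = (10*k**4 + 60*k**3 + 137*k**2 + 145*k + 61)/(10*k**4 + 20*k**3 + 17*k**2 + 11*k + 3).
Gosper form: A/B · C(k+1)/C(k) with A=1, B=1, C=k**4 + 2*k**3 + 17*k**2/10 + 11*k/10 + 3/10.
Set up (1)·f(k+1) − (1)·f(k) − (k**4 + 2*k**3 + 17*k**2/10 + 11*k/10 + 3/10) = 0.
From deg A=0, deg B=0, deg C=4: d=5.
Coefficient equations give f(k) = k**2*(2*k**3 - k + 2)/10.
R(k) = B(k−1)·f(k)/C(k) = k**2*(2*k**3 - k + 2)/(10*k**4 + 20*k**3 + 17*k**2 + 11*k + 3); s_k = R·t_k = 2*k**2*(-2*k**3 + k - 2).
Check: Δs_k = -20*k**4 - 40*k**3 - 34*k**2 - 22*k - 6. ✓

s_k = 2*k**2*(-2*k**3 + k - 2)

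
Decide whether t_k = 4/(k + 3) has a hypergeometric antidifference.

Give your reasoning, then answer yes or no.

Ratio r(k) = (k + 3)/(k + 4).
A = k + 3, B = k + 4, C = 1.
Set up (k + 3)·f(k+1) − (k + 3)·f(k) − (1) = 0.
Bound: deg f ≤ 0.
Write f(k) = c0. Then LHS − RHS = -1, requiring -1 = 0: contradictory. No certificate.

No — t_k has no hypergeometric antidifference.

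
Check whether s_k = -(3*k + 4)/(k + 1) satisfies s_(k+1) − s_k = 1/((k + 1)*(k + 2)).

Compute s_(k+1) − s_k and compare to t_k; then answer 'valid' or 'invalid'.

s_(k+1) = (-3*k - 7)/(k + 2)
s_(k+1) − s_k = 1/(k**2 + 3*k + 2)
(s_(k+1) − s_k) − t_k = 0

Valid: the claim telescopes to t_k.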